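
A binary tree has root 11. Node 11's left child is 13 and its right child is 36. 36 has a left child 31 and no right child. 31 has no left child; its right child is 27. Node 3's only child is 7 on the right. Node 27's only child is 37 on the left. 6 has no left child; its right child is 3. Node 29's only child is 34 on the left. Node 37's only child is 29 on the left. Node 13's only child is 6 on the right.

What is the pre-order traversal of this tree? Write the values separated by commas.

11, 13, 6, 3, 7, 36, 31, 27, 37, 29, 34

Pre-order visits the node, then its left subtree, then its right subtree.
Visit 11.
At 11: go left to 13.
  Visit 13.
  At 13: no left child.
  At 13: go right to 6.
    Visit 6.
    At 6: no left child.
    At 6: go right to 3.
      Visit 3.
      At 3: no left child.
      At 3: go right to 7.
        7 is a leaf — visit 7.
At 11: go right to 36.
  Visit 36.
  At 36: go left to 31.
    Visit 31.
    At 31: no left child.
    At 31: go right to 27.
      Visit 27.
      At 27: go left to 37.
        Visit 37.
        At 37: go left to 29.
          Visit 29.
          At 29: go left to 34.
            34 is a leaf — visit 34.
          At 29: no right child.
        At 37: no right child.
      At 27: no right child.
  At 36: no right child.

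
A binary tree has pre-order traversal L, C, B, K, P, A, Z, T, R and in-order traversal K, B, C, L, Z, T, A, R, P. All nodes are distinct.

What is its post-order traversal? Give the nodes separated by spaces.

The first element of pre-order is the root; it splits in-order into left and right subtrees.
Root L: left subtree has 3 nodes {K, B, C}, right has 5 {Z, T, A, R, P}.
  Root C: left subtree has 2 nodes {K, B}, right has 0 { }.
    Root B: left subtree has 1 node {K}, right has 0 { }.
  Root P: left subtree has 4 nodes {Z, T, A, R}, right has 0 { }.
    Root A: left subtree has 2 nodes {Z, T}, right has 1 {R}.
      Root Z: left subtree has 0 nodes { }, right has 1 {T}.

K B C T Z R A P L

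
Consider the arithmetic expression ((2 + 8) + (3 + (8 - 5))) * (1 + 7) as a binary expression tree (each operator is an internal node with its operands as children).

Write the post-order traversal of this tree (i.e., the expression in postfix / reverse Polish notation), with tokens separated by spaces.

2 8 + 3 8 5 - + + 1 7 + *

Post-order on an expression tree gives postfix notation: for each operator, emit left operand, right operand, then the operator.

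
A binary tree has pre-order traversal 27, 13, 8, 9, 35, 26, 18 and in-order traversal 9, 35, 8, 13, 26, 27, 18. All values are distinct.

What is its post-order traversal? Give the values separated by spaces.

The first element of pre-order is the root; it splits in-order into left and right subtrees.
Root 27: left subtree has 5 nodes {9, 35, 8, 13, 26}, right has 1 {18}.
  Root 13: left subtree has 3 nodes {9, 35, 8}, right has 1 {26}.
    Root 8: left subtree has 2 nodes {9, 35}, right has 0 { }.
      Root 9: left subtree has 0 nodes { }, right has 1 {35}.

35 9 8 26 13 18 27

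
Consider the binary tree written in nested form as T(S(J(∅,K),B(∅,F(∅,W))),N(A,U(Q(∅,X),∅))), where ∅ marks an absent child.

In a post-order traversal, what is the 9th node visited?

Post-order visits the left subtree, then the right subtree, then the node.
At T: go left to S.
  At S: go left to J.
    At J: no left child.
    At J: go right to K.
      K is a leaf — visit K.
    Visit J.
  At S: go right to B.
    At B: no left child.
    At B: go right to F.
      At F: no left child.
      At F: go right to W.
        W is a leaf — visit W.
      Visit F.
    Visit B.
  Visit S.
At T: go right to N.
  At N: go left to A.
    A is a leaf — visit A.
  At N: go right to U.
    At U: go left to Q.
      At Q: no left child.
      At Q: go right to X.
        X is a leaf — visit X.
      Visit Q.
    At U: no right child.
    Visit U.
  Visit N.
Visit T.
Full post-order sequence: K, J, W, F, B, S, A, X, Q, U, N, T.

Q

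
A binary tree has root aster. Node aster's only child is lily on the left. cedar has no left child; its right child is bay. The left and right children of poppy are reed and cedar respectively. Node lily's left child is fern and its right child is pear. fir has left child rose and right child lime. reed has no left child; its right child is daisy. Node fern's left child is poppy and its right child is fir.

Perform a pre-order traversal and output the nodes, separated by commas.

Pre-order visits the node, then its left subtree, then its right subtree.
Visit aster.
At aster: go left to lily.
  Visit lily.
  At lily: go left to fern.
    Visit fern.
    At fern: go left to poppy.
      Visit poppy.
      At poppy: go left to reed.
        Visit reed.
        At reed: no left child.
        At reed: go right to daisy.
          daisy is a leaf — visit daisy.
      At poppy: go right to cedar.
        Visit cedar.
        At cedar: no left child.
        At cedar: go right to bay.
          bay is a leaf — visit bay.
    At fern: go right to fir.
      Visit fir.
      At fir: go left to rose.
        rose is a leaf — visit rose.
      At fir: go right to lime.
        lime is a leaf — visit lime.
  At lily: go right to pear.
    pear is a leaf — visit pear.
At aster: no right child.

aster, lily, fern, poppy, reed, daisy, cedar, bay, fir, rose, lime, pear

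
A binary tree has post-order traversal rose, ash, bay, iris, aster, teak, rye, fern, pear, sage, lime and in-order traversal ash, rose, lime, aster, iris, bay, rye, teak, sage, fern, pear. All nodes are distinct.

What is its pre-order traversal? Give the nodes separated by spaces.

lime ash rose sage rye aster iris bay teak pear fern

The last element of post-order is the root; it splits in-order into left and right subtrees.
Root lime: left subtree has 2 nodes {ash, rose}, right has 8 {aster, iris, bay, rye, teak, sage, fern, pear}.
  Root ash: left subtree has 0 nodes { }, right has 1 {rose}.
  Root sage: left subtree has 5 nodes {aster, iris, bay, rye, teak}, right has 2 {fern, pear}.
    Root rye: left subtree has 3 nodes {aster, iris, bay}, right has 1 {teak}.
      Root aster: left subtree has 0 nodes { }, right has 2 {iris, bay}.
        Root iris: left subtree has 0 nodes { }, right has 1 {bay}.
    Root pear: left subtree has 1 node {fern}, right has 0 { }.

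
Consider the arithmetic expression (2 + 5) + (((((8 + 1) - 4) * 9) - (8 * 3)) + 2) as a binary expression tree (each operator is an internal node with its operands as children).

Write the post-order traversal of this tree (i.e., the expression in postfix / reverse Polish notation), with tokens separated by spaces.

Post-order on an expression tree gives postfix notation: for each operator, emit left operand, right operand, then the operator.

2 5 + 8 1 + 4 - 9 * 8 3 * - 2 + +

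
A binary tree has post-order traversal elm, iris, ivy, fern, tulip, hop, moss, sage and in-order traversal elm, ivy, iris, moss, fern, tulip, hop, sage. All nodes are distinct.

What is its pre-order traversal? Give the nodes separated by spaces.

sage moss ivy elm iris hop tulip fern

The last element of post-order is the root; it splits in-order into left and right subtrees.
Root sage: left subtree has 7 nodes {elm, ivy, iris, moss, fern, tulip, hop}, right has 0 { }.
  Root moss: left subtree has 3 nodes {elm, ivy, iris}, right has 3 {fern, tulip, hop}.
    Root ivy: left subtree has 1 node {elm}, right has 1 {iris}.
    Root hop: left subtree has 2 nodes {fern, tulip}, right has 0 { }.
      Root tulip: left subtree has 1 node {fern}, right has 0 { }.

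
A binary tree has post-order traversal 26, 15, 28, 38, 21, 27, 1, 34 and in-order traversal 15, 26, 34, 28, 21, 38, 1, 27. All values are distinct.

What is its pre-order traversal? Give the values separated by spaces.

The last element of post-order is the root; it splits in-order into left and right subtrees.
Root 34: left subtree has 2 nodes {15, 26}, right has 5 {28, 21, 38, 1, 27}.
  Root 15: left subtree has 0 nodes { }, right has 1 {26}.
  Root 1: left subtree has 3 nodes {28, 21, 38}, right has 1 {27}.
    Root 21: left subtree has 1 node {28}, right has 1 {38}.

34 15 26 1 21 28 38 27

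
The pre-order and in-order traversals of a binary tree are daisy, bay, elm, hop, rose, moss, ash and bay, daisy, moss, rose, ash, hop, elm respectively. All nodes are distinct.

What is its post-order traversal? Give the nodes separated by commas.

bay, moss, ash, rose, hop, elm, daisy

The first element of pre-order is the root; it splits in-order into left and right subtrees.
Root daisy: left subtree has 1 node {bay}, right has 5 {moss, rose, ash, hop, elm}.
  Root elm: left subtree has 4 nodes {moss, rose, ash, hop}, right has 0 { }.
    Root hop: left subtree has 3 nodes {moss, rose, ash}, right has 0 { }.
      Root rose: left subtree has 1 node {moss}, right has 1 {ash}.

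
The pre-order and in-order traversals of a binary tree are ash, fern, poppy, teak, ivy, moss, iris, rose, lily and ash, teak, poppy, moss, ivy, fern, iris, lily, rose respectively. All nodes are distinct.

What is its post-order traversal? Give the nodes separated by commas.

teak, moss, ivy, poppy, lily, rose, iris, fern, ash

The first element of pre-order is the root; it splits in-order into left and right subtrees.
Root ash: left subtree has 0 nodes { }, right has 8 {teak, poppy, moss, ivy, fern, iris, lily, rose}.
  Root fern: left subtree has 4 nodes {teak, poppy, moss, ivy}, right has 3 {iris, lily, rose}.
    Root poppy: left subtree has 1 node {teak}, right has 2 {moss, ivy}.
      Root ivy: left subtree has 1 node {moss}, right has 0 { }.
    Root iris: left subtree has 0 nodes { }, right has 2 {lily, rose}.
      Root rose: left subtree has 1 node {lily}, right has 0 { }.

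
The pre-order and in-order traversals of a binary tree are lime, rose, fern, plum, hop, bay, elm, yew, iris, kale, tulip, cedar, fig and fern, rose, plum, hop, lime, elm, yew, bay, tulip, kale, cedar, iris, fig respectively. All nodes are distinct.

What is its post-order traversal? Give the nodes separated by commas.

The first element of pre-order is the root; it splits in-order into left and right subtrees.
Root lime: left subtree has 4 nodes {fern, rose, plum, hop}, right has 8 {elm, yew, bay, tulip, kale, cedar, iris, fig}.
  Root rose: left subtree has 1 node {fern}, right has 2 {plum, hop}.
    Root plum: left subtree has 0 nodes { }, right has 1 {hop}.
  Root bay: left subtree has 2 nodes {elm, yew}, right has 5 {tulip, kale, cedar, iris, fig}.
    Root elm: left subtree has 0 nodes { }, right has 1 {yew}.
    Root iris: left subtree has 3 nodes {tulip, kale, cedar}, right has 1 {fig}.
      Root kale: left subtree has 1 node {tulip}, right has 1 {cedar}.

fern, hop, plum, rose, yew, elm, tulip, cedar, kale, fig, iris, bay, lime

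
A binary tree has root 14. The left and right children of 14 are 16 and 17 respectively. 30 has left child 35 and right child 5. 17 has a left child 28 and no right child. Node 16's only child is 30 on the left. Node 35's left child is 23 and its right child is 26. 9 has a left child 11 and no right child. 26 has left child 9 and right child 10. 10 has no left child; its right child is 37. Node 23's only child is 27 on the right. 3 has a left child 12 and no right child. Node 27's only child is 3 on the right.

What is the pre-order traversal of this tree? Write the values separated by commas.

Pre-order visits the node, then its left subtree, then its right subtree.
Visit 14.
At 14: go left to 16.
  Visit 16.
  At 16: go left to 30.
    Visit 30.
    At 30: go left to 35.
      Visit 35.
      At 35: go left to 23.
        Visit 23.
        At 23: no left child.
        At 23: go right to 27.
          Visit 27.
          At 27: no left child.
          At 27: go right to 3.
            Visit 3.
            At 3: go left to 12.
              12 is a leaf — visit 12.
            At 3: no right child.
      At 35: go right to 26.
        Visit 26.
        At 26: go left to 9.
          Visit 9.
          At 9: go left to 11.
            11 is a leaf — visit 11.
          At 9: no right child.
        At 26: go right to 10.
          Visit 10.
          At 10: no left child.
          At 10: go right to 37.
            37 is a leaf — visit 37.
    At 30: go right to 5.
      5 is a leaf — visit 5.
  At 16: no right child.
At 14: go right to 17.
  Visit 17.
  At 17: go left to 28.
    28 is a leaf — visit 28.
  At 17: no right child.

14, 16, 30, 35, 23, 27, 3, 12, 26, 9, 11, 10, 37, 5, 17, 28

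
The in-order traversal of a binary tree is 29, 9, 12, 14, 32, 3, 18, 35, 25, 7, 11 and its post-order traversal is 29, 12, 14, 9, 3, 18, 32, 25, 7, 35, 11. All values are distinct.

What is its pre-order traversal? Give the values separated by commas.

The last element of post-order is the root; it splits in-order into left and right subtrees.
Root 11: left subtree has 10 nodes {29, 9, 12, 14, 32, 3, 18, 35, 25, 7}, right has 0 { }.
  Root 35: left subtree has 7 nodes {29, 9, 12, 14, 32, 3, 18}, right has 2 {25, 7}.
    Root 32: left subtree has 4 nodes {29, 9, 12, 14}, right has 2 {3, 18}.
      Root 9: left subtree has 1 node {29}, right has 2 {12, 14}.
        Root 14: left subtree has 1 node {12}, right has 0 { }.
      Root 18: left subtree has 1 node {3}, right has 0 { }.
    Root 7: left subtree has 1 node {25}, right has 0 { }.

11, 35, 32, 9, 29, 14, 12, 18, 3, 7, 25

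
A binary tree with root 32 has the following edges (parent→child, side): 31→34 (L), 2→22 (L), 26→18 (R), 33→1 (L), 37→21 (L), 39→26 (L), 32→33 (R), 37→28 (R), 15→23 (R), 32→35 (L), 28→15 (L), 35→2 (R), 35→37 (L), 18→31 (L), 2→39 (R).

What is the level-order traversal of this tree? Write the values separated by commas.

Level-order visits nodes level by level from the root, left to right within each level.
Level 0: 32
Level 1: 35, 33
Level 2: 37, 2, 1
Level 3: 21, 28, 22, 39
Level 4: 15, 26
Level 5: 23, 18
Level 6: 31
Level 7: 34

32, 35, 33, 37, 2, 1, 21, 28, 22, 39, 15, 26, 23, 18, 31, 34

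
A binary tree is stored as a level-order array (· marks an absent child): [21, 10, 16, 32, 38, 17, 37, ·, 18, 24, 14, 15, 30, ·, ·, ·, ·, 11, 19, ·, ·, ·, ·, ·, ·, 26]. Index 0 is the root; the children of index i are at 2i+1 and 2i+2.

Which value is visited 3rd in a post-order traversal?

Post-order visits the left subtree, then the right subtree, then the node.
At 21: go left to 10.
  At 10: go left to 32.
    At 32: no left child.
    At 32: go right to 18.
      At 18: go left to 11.
        11 is a leaf — visit 11.
      At 18: go right to 19.
        19 is a leaf — visit 19.
      Visit 18.
    Visit 32.
  At 10: go right to 38.
    At 38: go left to 24.
      24 is a leaf — visit 24.
    At 38: go right to 14.
      14 is a leaf — visit 14.
    Visit 38.
  Visit 10.
At 21: go right to 16.
  At 16: go left to 17.
    At 17: go left to 15.
      15 is a leaf — visit 15.
    At 17: go right to 30.
      At 30: go left to 26.
        26 is a leaf — visit 26.
      At 30: no right child.
      Visit 30.
    Visit 17.
  At 16: go right to 37.
    37 is a leaf — visit 37.
  Visit 16.
Visit 21.
Full post-order sequence: 11, 19, 18, 32, 24, 14, 38, 10, 15, 26, 30, 17, 37, 16, 21.

18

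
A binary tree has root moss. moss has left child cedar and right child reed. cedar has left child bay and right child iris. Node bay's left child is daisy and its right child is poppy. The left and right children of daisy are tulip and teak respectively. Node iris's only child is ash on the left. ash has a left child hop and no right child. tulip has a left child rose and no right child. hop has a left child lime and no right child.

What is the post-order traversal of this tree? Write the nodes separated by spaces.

rose tulip teak daisy poppy bay lime hop ash iris cedar reed moss

Post-order visits the left subtree, then the right subtree, then the node.
At moss: go left to cedar.
  At cedar: go left to bay.
    At bay: go left to daisy.
      At daisy: go left to tulip.
        At tulip: go left to rose.
          rose is a leaf — visit rose.
        At tulip: no right child.
        Visit tulip.
      At daisy: go right to teak.
        teak is a leaf — visit teak.
      Visit daisy.
    At bay: go right to poppy.
      poppy is a leaf — visit poppy.
    Visit bay.
  At cedar: go right to iris.
    At iris: go left to ash.
      At ash: go left to hop.
        At hop: go left to lime.
          lime is a leaf — visit lime.
        At hop: no right child.
        Visit hop.
      At ash: no right child.
      Visit ash.
    At iris: no right child.
    Visit iris.
  Visit cedar.
At moss: go right to reed.
  reed is a leaf — visit reed.
Visit moss.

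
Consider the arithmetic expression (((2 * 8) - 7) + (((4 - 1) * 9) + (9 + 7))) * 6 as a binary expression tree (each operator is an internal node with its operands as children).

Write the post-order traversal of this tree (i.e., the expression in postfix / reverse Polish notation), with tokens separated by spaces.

2 8 * 7 - 4 1 - 9 * 9 7 + + + 6 *

Post-order on an expression tree gives postfix notation: for each operator, emit left operand, right operand, then the operator.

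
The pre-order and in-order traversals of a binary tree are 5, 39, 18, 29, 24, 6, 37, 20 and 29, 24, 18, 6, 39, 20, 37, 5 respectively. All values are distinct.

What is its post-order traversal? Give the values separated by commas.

24, 29, 6, 18, 20, 37, 39, 5

The first element of pre-order is the root; it splits in-order into left and right subtrees.
Root 5: left subtree has 7 nodes {29, 24, 18, 6, 39, 20, 37}, right has 0 { }.
  Root 39: left subtree has 4 nodes {29, 24, 18, 6}, right has 2 {20, 37}.
    Root 18: left subtree has 2 nodes {29, 24}, right has 1 {6}.
      Root 29: left subtree has 0 nodes { }, right has 1 {24}.
    Root 37: left subtree has 1 node {20}, right has 0 { }.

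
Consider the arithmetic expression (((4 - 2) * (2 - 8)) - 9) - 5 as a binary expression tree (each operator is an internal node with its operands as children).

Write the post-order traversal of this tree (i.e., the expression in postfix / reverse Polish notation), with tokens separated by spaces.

Post-order on an expression tree gives postfix notation: for each operator, emit left operand, right operand, then the operator.

4 2 - 2 8 - * 9 - 5 -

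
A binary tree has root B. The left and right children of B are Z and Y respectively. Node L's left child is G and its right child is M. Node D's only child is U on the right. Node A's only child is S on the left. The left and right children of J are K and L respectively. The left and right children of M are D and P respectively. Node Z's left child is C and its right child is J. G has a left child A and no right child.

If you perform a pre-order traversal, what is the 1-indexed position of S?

9

Pre-order visits the node, then its left subtree, then its right subtree.
Visit B.
At B: go left to Z.
  Visit Z.
  At Z: go left to C.
    C is a leaf — visit C.
  At Z: go right to J.
    Visit J.
    At J: go left to K.
      K is a leaf — visit K.
    At J: go right to L.
      Visit L.
      At L: go left to G.
        Visit G.
        At G: go left to A.
          Visit A.
          At A: go left to S.
            S is a leaf — visit S.
          At A: no right child.
        At G: no right child.
      At L: go right to M.
        Visit M.
        At M: go left to D.
          Visit D.
          At D: no left child.
          At D: go right to U.
            U is a leaf — visit U.
        At M: go right to P.
          P is a leaf — visit P.
At B: go right to Y.
  Y is a leaf — visit Y.
Full pre-order sequence: B, Z, C, J, K, L, G, A, S, M, D, U, P, Y.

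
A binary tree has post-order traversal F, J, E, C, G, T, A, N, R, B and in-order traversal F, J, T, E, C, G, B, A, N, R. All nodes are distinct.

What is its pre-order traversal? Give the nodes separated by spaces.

The last element of post-order is the root; it splits in-order into left and right subtrees.
Root B: left subtree has 6 nodes {F, J, T, E, C, G}, right has 3 {A, N, R}.
  Root T: left subtree has 2 nodes {F, J}, right has 3 {E, C, G}.
    Root J: left subtree has 1 node {F}, right has 0 { }.
    Root G: left subtree has 2 nodes {E, C}, right has 0 { }.
      Root C: left subtree has 1 node {E}, right has 0 { }.
  Root R: left subtree has 2 nodes {A, N}, right has 0 { }.
    Root N: left subtree has 1 node {A}, right has 0 { }.

B T J F G C E R N A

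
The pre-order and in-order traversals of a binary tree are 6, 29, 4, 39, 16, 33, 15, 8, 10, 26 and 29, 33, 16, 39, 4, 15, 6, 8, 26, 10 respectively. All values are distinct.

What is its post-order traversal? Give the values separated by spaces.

The first element of pre-order is the root; it splits in-order into left and right subtrees.
Root 6: left subtree has 6 nodes {29, 33, 16, 39, 4, 15}, right has 3 {8, 26, 10}.
  Root 29: left subtree has 0 nodes { }, right has 5 {33, 16, 39, 4, 15}.
    Root 4: left subtree has 3 nodes {33, 16, 39}, right has 1 {15}.
      Root 39: left subtree has 2 nodes {33, 16}, right has 0 { }.
        Root 16: left subtree has 1 node {33}, right has 0 { }.
  Root 8: left subtree has 0 nodes { }, right has 2 {26, 10}.
    Root 10: left subtree has 1 node {26}, right has 0 { }.

33 16 39 15 4 29 26 10 8 6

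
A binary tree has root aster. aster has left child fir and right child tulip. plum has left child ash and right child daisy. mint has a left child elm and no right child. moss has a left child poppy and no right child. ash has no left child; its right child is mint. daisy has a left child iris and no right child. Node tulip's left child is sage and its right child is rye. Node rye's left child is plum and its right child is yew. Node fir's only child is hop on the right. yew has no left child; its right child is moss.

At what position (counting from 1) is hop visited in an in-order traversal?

2

In-order visits the left subtree, then the node, then the right subtree.
At aster: go left to fir.
  At fir: no left child.
  Visit fir.
  At fir: go right to hop.
    hop is a leaf — visit hop.
Visit aster.
At aster: go right to tulip.
  At tulip: go left to sage.
    sage is a leaf — visit sage.
  Visit tulip.
  At tulip: go right to rye.
    At rye: go left to plum.
      At plum: go left to ash.
        At ash: no left child.
        Visit ash.
        At ash: go right to mint.
          At mint: go left to elm.
            elm is a leaf — visit elm.
          Visit mint.
          At mint: no right child.
      Visit plum.
      At plum: go right to daisy.
        At daisy: go left to iris.
          iris is a leaf — visit iris.
        Visit daisy.
        At daisy: no right child.
    Visit rye.
    At rye: go right to yew.
      At yew: no left child.
      Visit yew.
      At yew: go right to moss.
        At moss: go left to poppy.
          poppy is a leaf — visit poppy.
        Visit moss.
        At moss: no right child.
Full in-order sequence: fir, hop, aster, sage, tulip, ash, elm, mint, plum, iris, daisy, rye, yew, poppy, moss.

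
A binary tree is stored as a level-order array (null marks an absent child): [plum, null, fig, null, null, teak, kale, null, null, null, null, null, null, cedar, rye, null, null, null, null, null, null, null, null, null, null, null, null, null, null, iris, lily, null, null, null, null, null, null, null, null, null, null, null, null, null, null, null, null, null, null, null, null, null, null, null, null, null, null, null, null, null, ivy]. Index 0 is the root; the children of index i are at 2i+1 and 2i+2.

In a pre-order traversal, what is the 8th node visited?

Pre-order visits the node, then its left subtree, then its right subtree.
Visit plum.
At plum: no left child.
At plum: go right to fig.
  Visit fig.
  At fig: go left to teak.
    teak is a leaf — visit teak.
  At fig: go right to kale.
    Visit kale.
    At kale: go left to cedar.
      cedar is a leaf — visit cedar.
    At kale: go right to rye.
      Visit rye.
      At rye: go left to iris.
        Visit iris.
        At iris: no left child.
        At iris: go right to ivy.
          ivy is a leaf — visit ivy.
      At rye: go right to lily.
        lily is a leaf — visit lily.
Full pre-order sequence: plum, fig, teak, kale, cedar, rye, iris, ivy, lily.

ivy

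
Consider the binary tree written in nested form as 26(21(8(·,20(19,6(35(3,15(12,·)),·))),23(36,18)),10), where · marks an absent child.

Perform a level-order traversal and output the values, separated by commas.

26, 21, 10, 8, 23, 20, 36, 18, 19, 6, 35, 3, 15, 12

Level-order visits nodes level by level from the root, left to right within each level.
Level 0: 26
Level 1: 21, 10
Level 2: 8, 23
Level 3: 20, 36, 18
Level 4: 19, 6
Level 5: 35
Level 6: 3, 15
Level 7: 12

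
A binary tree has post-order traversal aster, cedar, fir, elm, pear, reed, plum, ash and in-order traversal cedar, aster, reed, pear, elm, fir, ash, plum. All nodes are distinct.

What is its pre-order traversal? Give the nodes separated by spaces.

ash reed cedar aster pear elm fir plum

The last element of post-order is the root; it splits in-order into left and right subtrees.
Root ash: left subtree has 6 nodes {cedar, aster, reed, pear, elm, fir}, right has 1 {plum}.
  Root reed: left subtree has 2 nodes {cedar, aster}, right has 3 {pear, elm, fir}.
    Root cedar: left subtree has 0 nodes { }, right has 1 {aster}.
    Root pear: left subtree has 0 nodes { }, right has 2 {elm, fir}.
      Root elm: left subtree has 0 nodes { }, right has 1 {fir}.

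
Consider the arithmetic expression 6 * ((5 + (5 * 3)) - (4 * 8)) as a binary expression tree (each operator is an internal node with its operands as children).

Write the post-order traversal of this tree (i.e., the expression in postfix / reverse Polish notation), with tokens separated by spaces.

Post-order on an expression tree gives postfix notation: for each operator, emit left operand, right operand, then the operator.

6 5 5 3 * + 4 8 * - *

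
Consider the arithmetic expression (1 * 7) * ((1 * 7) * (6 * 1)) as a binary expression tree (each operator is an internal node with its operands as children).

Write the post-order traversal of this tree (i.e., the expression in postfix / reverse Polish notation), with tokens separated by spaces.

Post-order on an expression tree gives postfix notation: for each operator, emit left operand, right operand, then the operator.

1 7 * 1 7 * 6 1 * * *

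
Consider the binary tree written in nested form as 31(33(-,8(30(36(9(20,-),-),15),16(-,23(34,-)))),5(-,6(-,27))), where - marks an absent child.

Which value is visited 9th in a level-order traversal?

Level-order visits nodes level by level from the root, left to right within each level.
Level 0: 31
Level 1: 33, 5
Level 2: 8, 6
Level 3: 30, 16, 27
Level 4: 36, 15, 23
Level 5: 9, 34
Level 6: 20
Full level-order sequence: 31, 33, 5, 8, 6, 30, 16, 27, 36, 15, 23, 9, 34, 20.

36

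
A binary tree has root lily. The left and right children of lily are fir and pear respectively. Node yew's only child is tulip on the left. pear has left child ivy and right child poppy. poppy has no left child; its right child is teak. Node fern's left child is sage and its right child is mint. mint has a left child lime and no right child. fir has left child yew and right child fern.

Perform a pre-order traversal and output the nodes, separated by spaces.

lily fir yew tulip fern sage mint lime pear ivy poppy teak

Pre-order visits the node, then its left subtree, then its right subtree.
Visit lily.
At lily: go left to fir.
  Visit fir.
  At fir: go left to yew.
    Visit yew.
    At yew: go left to tulip.
      tulip is a leaf — visit tulip.
    At yew: no right child.
  At fir: go right to fern.
    Visit fern.
    At fern: go left to sage.
      sage is a leaf — visit sage.
    At fern: go right to mint.
      Visit mint.
      At mint: go left to lime.
        lime is a leaf — visit lime.
      At mint: no right child.
At lily: go right to pear.
  Visit pear.
  At pear: go left to ivy.
    ivy is a leaf — visit ivy.
  At pear: go right to poppy.
    Visit poppy.
    At poppy: no left child.
    At poppy: go right to teak.
      teak is a leaf — visit teak.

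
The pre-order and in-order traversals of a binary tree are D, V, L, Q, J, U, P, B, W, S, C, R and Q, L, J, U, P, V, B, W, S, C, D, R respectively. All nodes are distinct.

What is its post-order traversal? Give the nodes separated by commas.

The first element of pre-order is the root; it splits in-order into left and right subtrees.
Root D: left subtree has 10 nodes {Q, L, J, U, P, V, B, W, S, C}, right has 1 {R}.
  Root V: left subtree has 5 nodes {Q, L, J, U, P}, right has 4 {B, W, S, C}.
    Root L: left subtree has 1 node {Q}, right has 3 {J, U, P}.
      Root J: left subtree has 0 nodes { }, right has 2 {U, P}.
        Root U: left subtree has 0 nodes { }, right has 1 {P}.
    Root B: left subtree has 0 nodes { }, right has 3 {W, S, C}.
      Root W: left subtree has 0 nodes { }, right has 2 {S, C}.
        Root S: left subtree has 0 nodes { }, right has 1 {C}.

Q, P, U, J, L, C, S, W, B, V, R, D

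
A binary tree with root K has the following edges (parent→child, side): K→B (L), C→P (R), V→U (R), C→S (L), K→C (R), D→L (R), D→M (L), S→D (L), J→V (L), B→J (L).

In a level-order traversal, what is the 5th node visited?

S

Level-order visits nodes level by level from the root, left to right within each level.
Level 0: K
Level 1: B, C
Level 2: J, S, P
Level 3: V, D
Level 4: U, M, L
Full level-order sequence: K, B, C, J, S, P, V, D, U, M, L.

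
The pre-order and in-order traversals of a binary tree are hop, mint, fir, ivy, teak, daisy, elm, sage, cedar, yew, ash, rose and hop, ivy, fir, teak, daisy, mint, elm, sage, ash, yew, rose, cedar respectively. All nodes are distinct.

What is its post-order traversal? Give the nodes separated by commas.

ivy, daisy, teak, fir, ash, rose, yew, cedar, sage, elm, mint, hop

The first element of pre-order is the root; it splits in-order into left and right subtrees.
Root hop: left subtree has 0 nodes { }, right has 11 {ivy, fir, teak, daisy, mint, elm, sage, ash, yew, rose, cedar}.
  Root mint: left subtree has 4 nodes {ivy, fir, teak, daisy}, right has 6 {elm, sage, ash, yew, rose, cedar}.
    Root fir: left subtree has 1 node {ivy}, right has 2 {teak, daisy}.
      Root teak: left subtree has 0 nodes { }, right has 1 {daisy}.
    Root elm: left subtree has 0 nodes { }, right has 5 {sage, ash, yew, rose, cedar}.
      Root sage: left subtree has 0 nodes { }, right has 4 {ash, yew, rose, cedar}.
        Root cedar: left subtree has 3 nodes {ash, yew, rose}, right has 0 { }.
          Root yew: left subtree has 1 node {ash}, right has 1 {rose}.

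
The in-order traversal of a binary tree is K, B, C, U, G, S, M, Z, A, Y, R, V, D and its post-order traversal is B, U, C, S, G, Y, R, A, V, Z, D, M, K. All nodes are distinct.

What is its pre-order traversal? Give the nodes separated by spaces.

K M G C B U S D Z V A R Y

The last element of post-order is the root; it splits in-order into left and right subtrees.
Root K: left subtree has 0 nodes { }, right has 12 {B, C, U, G, S, M, Z, A, Y, R, V, D}.
  Root M: left subtree has 5 nodes {B, C, U, G, S}, right has 6 {Z, A, Y, R, V, D}.
    Root G: left subtree has 3 nodes {B, C, U}, right has 1 {S}.
      Root C: left subtree has 1 node {B}, right has 1 {U}.
    Root D: left subtree has 5 nodes {Z, A, Y, R, V}, right has 0 { }.
      Root Z: left subtree has 0 nodes { }, right has 4 {A, Y, R, V}.
        Root V: left subtree has 3 nodes {A, Y, R}, right has 0 { }.
          Root A: left subtree has 0 nodes { }, right has 2 {Y, R}.
            Root R: left subtree has 1 node {Y}, right has 0 { }.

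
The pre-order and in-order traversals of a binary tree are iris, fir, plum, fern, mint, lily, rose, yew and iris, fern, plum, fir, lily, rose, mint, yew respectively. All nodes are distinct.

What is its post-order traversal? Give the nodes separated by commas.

The first element of pre-order is the root; it splits in-order into left and right subtrees.
Root iris: left subtree has 0 nodes { }, right has 7 {fern, plum, fir, lily, rose, mint, yew}.
  Root fir: left subtree has 2 nodes {fern, plum}, right has 4 {lily, rose, mint, yew}.
    Root plum: left subtree has 1 node {fern}, right has 0 { }.
    Root mint: left subtree has 2 nodes {lily, rose}, right has 1 {yew}.
      Root lily: left subtree has 0 nodes { }, right has 1 {rose}.

fern, plum, rose, lily, yew, mint, fir, iris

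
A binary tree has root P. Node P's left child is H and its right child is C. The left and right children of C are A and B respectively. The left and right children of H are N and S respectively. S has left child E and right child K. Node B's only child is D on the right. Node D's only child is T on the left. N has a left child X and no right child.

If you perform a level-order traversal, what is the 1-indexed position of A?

6

Level-order visits nodes level by level from the root, left to right within each level.
Level 0: P
Level 1: H, C
Level 2: N, S, A, B
Level 3: X, E, K, D
Level 4: T
Full level-order sequence: P, H, C, N, S, A, B, X, E, K, D, T.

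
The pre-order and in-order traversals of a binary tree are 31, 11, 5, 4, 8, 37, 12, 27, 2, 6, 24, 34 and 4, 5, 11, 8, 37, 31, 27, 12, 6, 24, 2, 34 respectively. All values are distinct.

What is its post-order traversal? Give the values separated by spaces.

The first element of pre-order is the root; it splits in-order into left and right subtrees.
Root 31: left subtree has 5 nodes {4, 5, 11, 8, 37}, right has 6 {27, 12, 6, 24, 2, 34}.
  Root 11: left subtree has 2 nodes {4, 5}, right has 2 {8, 37}.
    Root 5: left subtree has 1 node {4}, right has 0 { }.
    Root 8: left subtree has 0 nodes { }, right has 1 {37}.
  Root 12: left subtree has 1 node {27}, right has 4 {6, 24, 2, 34}.
    Root 2: left subtree has 2 nodes {6, 24}, right has 1 {34}.
      Root 6: left subtree has 0 nodes { }, right has 1 {24}.

4 5 37 8 11 27 24 6 34 2 12 31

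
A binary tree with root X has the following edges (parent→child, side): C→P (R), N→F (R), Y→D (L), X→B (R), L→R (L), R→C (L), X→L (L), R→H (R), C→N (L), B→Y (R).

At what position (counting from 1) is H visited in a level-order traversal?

7

Level-order visits nodes level by level from the root, left to right within each level.
Level 0: X
Level 1: L, B
Level 2: R, Y
Level 3: C, H, D
Level 4: N, P
Level 5: F
Full level-order sequence: X, L, B, R, Y, C, H, D, N, P, F.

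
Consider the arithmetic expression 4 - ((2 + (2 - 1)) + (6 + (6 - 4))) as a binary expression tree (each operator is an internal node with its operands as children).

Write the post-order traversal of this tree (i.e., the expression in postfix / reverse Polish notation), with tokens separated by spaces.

Post-order on an expression tree gives postfix notation: for each operator, emit left operand, right operand, then the operator.

4 2 2 1 - + 6 6 4 - + + -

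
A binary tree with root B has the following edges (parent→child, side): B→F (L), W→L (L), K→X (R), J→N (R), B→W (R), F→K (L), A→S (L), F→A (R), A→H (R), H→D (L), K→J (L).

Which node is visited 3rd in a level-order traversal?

Level-order visits nodes level by level from the root, left to right within each level.
Level 0: B
Level 1: F, W
Level 2: K, A, L
Level 3: J, X, S, H
Level 4: N, D
Full level-order sequence: B, F, W, K, A, L, J, X, S, H, N, D.

W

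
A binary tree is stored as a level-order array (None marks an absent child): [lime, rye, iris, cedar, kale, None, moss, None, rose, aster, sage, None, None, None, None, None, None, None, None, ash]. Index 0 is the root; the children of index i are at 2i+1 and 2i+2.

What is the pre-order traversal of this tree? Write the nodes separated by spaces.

Pre-order visits the node, then its left subtree, then its right subtree.
Visit lime.
At lime: go left to rye.
  Visit rye.
  At rye: go left to cedar.
    Visit cedar.
    At cedar: no left child.
    At cedar: go right to rose.
      rose is a leaf — visit rose.
  At rye: go right to kale.
    Visit kale.
    At kale: go left to aster.
      Visit aster.
      At aster: go left to ash.
        ash is a leaf — visit ash.
      At aster: no right child.
    At kale: go right to sage.
      sage is a leaf — visit sage.
At lime: go right to iris.
  Visit iris.
  At iris: no left child.
  At iris: go right to moss.
    moss is a leaf — visit moss.

lime rye cedar rose kale aster ash sage iris moss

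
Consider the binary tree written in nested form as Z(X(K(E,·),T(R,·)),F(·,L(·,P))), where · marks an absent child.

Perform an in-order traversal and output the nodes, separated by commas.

E, K, X, R, T, Z, F, L, P

In-order visits the left subtree, then the node, then the right subtree.
At Z: go left to X.
  At X: go left to K.
    At K: go left to E.
      E is a leaf — visit E.
    Visit K.
    At K: no right child.
  Visit X.
  At X: go right to T.
    At T: go left to R.
      R is a leaf — visit R.
    Visit T.
    At T: no right child.
Visit Z.
At Z: go right to F.
  At F: no left child.
  Visit F.
  At F: go right to L.
    At L: no left child.
    Visit L.
    At L: go right to P.
      P is a leaf — visit P.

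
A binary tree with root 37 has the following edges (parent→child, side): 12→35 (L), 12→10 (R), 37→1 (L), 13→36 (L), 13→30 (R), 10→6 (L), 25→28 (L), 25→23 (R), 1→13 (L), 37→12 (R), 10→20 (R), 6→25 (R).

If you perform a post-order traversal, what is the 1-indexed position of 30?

2

Post-order visits the left subtree, then the right subtree, then the node.
At 37: go left to 1.
  At 1: go left to 13.
    At 13: go left to 36.
      36 is a leaf — visit 36.
    At 13: go right to 30.
      30 is a leaf — visit 30.
    Visit 13.
  At 1: no right child.
  Visit 1.
At 37: go right to 12.
  At 12: go left to 35.
    35 is a leaf — visit 35.
  At 12: go right to 10.
    At 10: go left to 6.
      At 6: no left child.
      At 6: go right to 25.
        At 25: go left to 28.
          28 is a leaf — visit 28.
        At 25: go right to 23.
          23 is a leaf — visit 23.
        Visit 25.
      Visit 6.
    At 10: go right to 20.
      20 is a leaf — visit 20.
    Visit 10.
  Visit 12.
Visit 37.
Full post-order sequence: 36, 30, 13, 1, 35, 28, 23, 25, 6, 20, 10, 12, 37.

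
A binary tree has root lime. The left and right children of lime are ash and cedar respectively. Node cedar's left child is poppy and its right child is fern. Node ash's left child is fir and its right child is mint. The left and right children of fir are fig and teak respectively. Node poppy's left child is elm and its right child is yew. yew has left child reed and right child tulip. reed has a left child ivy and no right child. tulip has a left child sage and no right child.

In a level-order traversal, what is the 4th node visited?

fir

Level-order visits nodes level by level from the root, left to right within each level.
Level 0: lime
Level 1: ash, cedar
Level 2: fir, mint, poppy, fern
Level 3: fig, teak, elm, yew
Level 4: reed, tulip
Level 5: ivy, sage
Full level-order sequence: lime, ash, cedar, fir, mint, poppy, fern, fig, teak, elm, yew, reed, tulip, ivy, sage.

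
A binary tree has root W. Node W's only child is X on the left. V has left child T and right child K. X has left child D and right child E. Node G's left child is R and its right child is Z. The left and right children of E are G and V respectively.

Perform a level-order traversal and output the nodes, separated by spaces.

Level-order visits nodes level by level from the root, left to right within each level.
Level 0: W
Level 1: X
Level 2: D, E
Level 3: G, V
Level 4: R, Z, T, K

W X D E G V R Z T K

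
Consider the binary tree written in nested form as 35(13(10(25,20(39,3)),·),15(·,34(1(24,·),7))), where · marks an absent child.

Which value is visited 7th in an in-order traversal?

In-order visits the left subtree, then the node, then the right subtree.
At 35: go left to 13.
  At 13: go left to 10.
    At 10: go left to 25.
      25 is a leaf — visit 25.
    Visit 10.
    At 10: go right to 20.
      At 20: go left to 39.
        39 is a leaf — visit 39.
      Visit 20.
      At 20: go right to 3.
        3 is a leaf — visit 3.
  Visit 13.
  At 13: no right child.
Visit 35.
At 35: go right to 15.
  At 15: no left child.
  Visit 15.
  At 15: go right to 34.
    At 34: go left to 1.
      At 1: go left to 24.
        24 is a leaf — visit 24.
      Visit 1.
      At 1: no right child.
    Visit 34.
    At 34: go right to 7.
      7 is a leaf — visit 7.
Full in-order sequence: 25, 10, 39, 20, 3, 13, 35, 15, 24, 1, 34, 7.

35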